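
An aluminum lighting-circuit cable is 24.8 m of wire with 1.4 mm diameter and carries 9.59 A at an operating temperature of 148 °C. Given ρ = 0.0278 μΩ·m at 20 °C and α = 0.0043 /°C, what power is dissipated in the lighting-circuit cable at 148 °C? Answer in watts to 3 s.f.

ρ = 0.0278 μΩ·m = 2.78×10^-8 Ω·m
A = π(d/2)² = π(7.0000e-04 m)² = 1.539e-06 m²
R₍20₎ = ρL/A = (2.78×10^-8)(24.8)/(1.539e-06) = 0.4479 Ω
R₍148₎ = R₍20₎(1 + αΔT) = 0.4479 × (1 + 0.0043×128) = 0.6944 Ω
P = I²R = (9.59)² × 0.6944 = 63.9 W

63.9 W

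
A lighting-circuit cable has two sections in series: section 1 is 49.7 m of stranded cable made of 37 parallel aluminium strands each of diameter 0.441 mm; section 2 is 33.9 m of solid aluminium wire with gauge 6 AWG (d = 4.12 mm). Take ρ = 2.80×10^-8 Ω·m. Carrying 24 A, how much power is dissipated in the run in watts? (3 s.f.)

183 W

Section 1: A_strand = π(2.2050e-04)² = 1.527e-07 m²; R₁ = ρL/(N·A_s) = (2.80×10^-8)(49.7)/(37×1.527e-07) = 0.2462 Ω
Section 2: A = π(4.12/2 mm)² = π(2.0600e-03 m)² = 1.333e-05 m²
R₂ = (2.80×10^-8)(33.9)/(1.333e-05) = 0.0712 Ω
R = R₁ + R₂ = 0.3174 Ω
P = I²R = (24)² × 0.3174 = 183 W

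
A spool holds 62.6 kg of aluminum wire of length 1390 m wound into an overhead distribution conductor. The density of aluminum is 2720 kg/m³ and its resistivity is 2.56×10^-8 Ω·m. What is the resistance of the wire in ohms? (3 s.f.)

2.15 Ω

A = m/(density·L) = 62.6/(2720×1390) = 1.6557e-05 m²
R = ρL/A = (2.56×10^-8)(1390)/(1.6557e-05) = 2.15 Ω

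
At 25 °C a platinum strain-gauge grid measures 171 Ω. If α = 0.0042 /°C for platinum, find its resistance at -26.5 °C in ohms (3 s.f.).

134 Ω

ΔT = -26.5 − 25 = -51.5 °C
R = R₀(1 + αΔT) = 171 × (1 + 0.0042×-51.5) = 171 × 0.7837 = 134 Ω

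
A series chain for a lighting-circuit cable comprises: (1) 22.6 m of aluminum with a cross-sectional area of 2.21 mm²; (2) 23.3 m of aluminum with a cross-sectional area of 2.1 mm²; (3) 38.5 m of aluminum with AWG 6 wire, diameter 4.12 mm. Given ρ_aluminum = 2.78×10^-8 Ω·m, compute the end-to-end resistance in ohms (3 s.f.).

Seg 1: A = 2.21 mm² = 2.210e-06 m²
R_1 = (2.78×10^-8)(22.6)/(2.210e-06) = 0.2843 Ω
Seg 2: A = 2.1 mm² = 2.100e-06 m²
R_2 = (2.78×10^-8)(23.3)/(2.100e-06) = 0.3084 Ω
Seg 3: A = π(4.12/2 mm)² = π(2.0600e-03 m)² = 1.333e-05 m²
R_3 = (2.78×10^-8)(38.5)/(1.333e-05) = 0.08028 Ω
R_total = R_1 + R_2 + R_3 = 0.673 Ω

0.673 Ω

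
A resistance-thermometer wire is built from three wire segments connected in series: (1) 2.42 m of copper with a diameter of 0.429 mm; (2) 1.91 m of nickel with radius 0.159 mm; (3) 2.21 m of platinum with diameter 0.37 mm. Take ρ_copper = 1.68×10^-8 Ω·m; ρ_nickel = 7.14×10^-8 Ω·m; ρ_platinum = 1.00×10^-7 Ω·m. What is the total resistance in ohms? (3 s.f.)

4.05 Ω

Seg 1: A = π(d/2)² = π(2.1450e-04 m)² = 1.445e-07 m²
R_1 = (1.68×10^-8)(2.42)/(1.445e-07) = 0.2813 Ω
Seg 2: A = πr² = π(1.5900e-04 m)² = 7.942e-08 m²
R_2 = (7.14×10^-8)(1.91)/(7.942e-08) = 1.717 Ω
Seg 3: A = π(d/2)² = π(1.8500e-04 m)² = 1.075e-07 m²
R_3 = (1.00×10^-7)(2.21)/(1.075e-07) = 2.055 Ω
R_total = R_1 + R_2 + R_3 = 4.05 Ω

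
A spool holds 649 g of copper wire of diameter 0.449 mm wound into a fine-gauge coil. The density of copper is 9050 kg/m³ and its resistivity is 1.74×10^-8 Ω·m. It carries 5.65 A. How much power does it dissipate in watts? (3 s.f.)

A = π(d/2)² = π(2.2450e-04 m)² = 1.5834e-07 m²
L = m/(density·A) = 0.649/(9050×1.5834e-07) = 452.9 m
R = ρL/A = (1.74×10^-8)(452.9)/(1.5834e-07) = 49.77 Ω
P = I²R = (5.65)² × 49.77 = 1590 W

1590 W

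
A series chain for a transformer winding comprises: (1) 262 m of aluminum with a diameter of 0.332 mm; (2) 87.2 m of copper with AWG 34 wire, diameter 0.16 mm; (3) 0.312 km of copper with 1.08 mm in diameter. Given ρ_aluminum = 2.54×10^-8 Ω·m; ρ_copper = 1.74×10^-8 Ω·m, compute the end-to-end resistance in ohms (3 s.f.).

158 Ω

Seg 1: A = π(d/2)² = π(1.6600e-04 m)² = 8.657e-08 m²
R_1 = (2.54×10^-8)(262)/(8.657e-08) = 76.87 Ω
Seg 2: A = π(0.16/2 mm)² = π(8.0000e-05 m)² = 2.011e-08 m²
R_2 = (1.74×10^-8)(87.2)/(2.011e-08) = 75.46 Ω
Seg 3: A = π(d/2)² = π(5.4000e-04 m)² = 9.161e-07 m²
R_3 = (1.74×10^-8)(312)/(9.161e-07) = 5.926 Ω
R_total = R_1 + R_2 + R_3 = 158 Ω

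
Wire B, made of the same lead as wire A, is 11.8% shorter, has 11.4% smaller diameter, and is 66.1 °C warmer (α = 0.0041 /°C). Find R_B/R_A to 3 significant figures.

R ∝ ρL/d² with ρ ∝ (1+αΔT), so R_B/R_A = (1 − 11.8/100) × (1 − 11.4/100)⁻² × (1 + 0.0041×66.1)
= 0.882 × 1.274 × 1.271 = 1.43

1.43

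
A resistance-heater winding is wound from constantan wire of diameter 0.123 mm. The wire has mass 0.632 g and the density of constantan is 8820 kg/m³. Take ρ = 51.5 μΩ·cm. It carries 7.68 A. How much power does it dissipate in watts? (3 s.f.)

ρ = 51.5 μΩ·cm = 5.15×10^-7 Ω·m
A = π(d/2)² = π(6.1500e-05 m)² = 1.1882e-08 m²
L = m/(density·A) = 6.320×10^-4/(8820×1.1882e-08) = 6.03 m
R = ρL/A = (5.15×10^-7)(6.03)/(1.1882e-08) = 261.4 Ω
P = I²R = (7.68)² × 261.4 = 15400 W

15400 W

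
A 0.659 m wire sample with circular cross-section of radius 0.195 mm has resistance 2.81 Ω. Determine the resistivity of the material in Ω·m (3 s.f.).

A = πr² = π(1.9500e-04 m)² = 1.195e-07 m²
ρ = RA/L = (2.81)(1.195e-07)/(0.659) = 5.09×10^-7 Ω·m

5.09×10^-7 Ω·m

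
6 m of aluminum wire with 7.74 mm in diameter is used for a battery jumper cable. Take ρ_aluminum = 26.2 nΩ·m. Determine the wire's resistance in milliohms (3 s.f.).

ρ = 26.2 nΩ·m = 2.62×10^-8 Ω·m
A = π(d/2)² = π(3.8700e-03 m)² = 4.705e-05 m²
R = ρL/A = (2.62×10^-8)(6 m)/(4.705e-05 m²) = 3.34 mΩ

3.34 mΩ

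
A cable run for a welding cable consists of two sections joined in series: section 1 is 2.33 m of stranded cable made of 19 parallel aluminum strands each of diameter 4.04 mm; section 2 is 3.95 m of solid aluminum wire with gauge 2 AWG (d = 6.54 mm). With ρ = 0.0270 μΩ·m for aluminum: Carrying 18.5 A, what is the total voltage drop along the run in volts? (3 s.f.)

0.0635 V

ρ = 0.0270 μΩ·m = 2.70×10^-8 Ω·m
Section 1: A_strand = π(2.0200e-03)² = 1.282e-05 m²; R₁ = ρL/(N·A_s) = (2.70×10^-8)(2.33)/(19×1.282e-05) = 2.583×10^-4 Ω
Section 2: A = π(6.54/2 mm)² = π(3.2700e-03 m)² = 3.359e-05 m²
R₂ = (2.70×10^-8)(3.95)/(3.359e-05) = 0.003175 Ω
R = R₁ + R₂ = 0.003433 Ω
V = IR = 18.5 × 0.003433 = 0.0635 V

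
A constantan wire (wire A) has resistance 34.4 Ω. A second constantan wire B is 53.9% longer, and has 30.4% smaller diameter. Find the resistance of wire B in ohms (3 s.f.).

109 Ω

R ∝ L/d², so R_B/R_A = (1 + 53.9/100) × (1 − 30.4/100)⁻²
= 1.539 × 2.064 = 3.177
R_B = 3.177 × 34.4 = 109 Ω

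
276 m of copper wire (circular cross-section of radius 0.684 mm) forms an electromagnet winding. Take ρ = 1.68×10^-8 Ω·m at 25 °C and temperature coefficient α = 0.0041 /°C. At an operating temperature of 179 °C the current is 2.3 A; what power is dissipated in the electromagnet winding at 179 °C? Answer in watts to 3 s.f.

A = πr² = π(6.8400e-04 m)² = 1.470e-06 m²
R₍25₎ = ρL/A = (1.68×10^-8)(276)/(1.470e-06) = 3.155 Ω
R₍179₎ = R₍25₎(1 + αΔT) = 3.155 × (1 + 0.0041×154) = 5.147 Ω
P = I²R = (2.3)² × 5.147 = 27.2 W

27.2 W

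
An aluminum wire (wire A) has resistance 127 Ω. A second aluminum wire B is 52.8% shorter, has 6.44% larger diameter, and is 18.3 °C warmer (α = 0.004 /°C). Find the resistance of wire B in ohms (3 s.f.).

56.8 Ω

R ∝ ρL/d² with ρ ∝ (1+αΔT), so R_B/R_A = (1 − 52.8/100) × (1 + 6.44/100)⁻² × (1 + 0.004×18.3)
= 0.472 × 0.8827 × 1.073 = 0.4471
R_B = 0.4471 × 127 = 56.8 Ω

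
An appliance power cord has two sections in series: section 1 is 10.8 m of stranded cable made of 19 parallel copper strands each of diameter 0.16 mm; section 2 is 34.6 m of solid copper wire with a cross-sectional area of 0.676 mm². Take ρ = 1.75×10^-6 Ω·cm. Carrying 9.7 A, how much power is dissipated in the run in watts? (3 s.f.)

ρ = 1.75×10^-6 Ω·cm = 1.75×10^-8 Ω·m
Section 1: A_strand = π(8.0000e-05)² = 2.011e-08 m²; R₁ = ρL/(N·A_s) = (1.75×10^-8)(10.8)/(19×2.011e-08) = 0.4947 Ω
Section 2: A = 0.676 mm² = 6.760e-07 m²
R₂ = (1.75×10^-8)(34.6)/(6.760e-07) = 0.8957 Ω
R = R₁ + R₂ = 1.39 Ω
P = I²R = (9.7)² × 1.39 = 131 W

131 W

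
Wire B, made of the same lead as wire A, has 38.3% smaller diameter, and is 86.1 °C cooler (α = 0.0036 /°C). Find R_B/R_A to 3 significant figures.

R ∝ ρL/d² with ρ ∝ (1+αΔT), so R_B/R_A = (1 − 38.3/100)⁻² × (1 − 0.0036×86.1)
= 2.627 × 0.69 = 1.81

1.81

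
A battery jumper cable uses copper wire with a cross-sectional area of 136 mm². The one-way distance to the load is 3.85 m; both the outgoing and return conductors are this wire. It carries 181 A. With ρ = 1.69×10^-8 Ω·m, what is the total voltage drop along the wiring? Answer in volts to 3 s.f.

A = 136 mm² = 1.360e-04 m²
Total conductor length (both ways) L = 2 × 3.85 = 7.7 m
R = ρL/A = (1.69×10^-8)(7.7)/(1.360e-04) = 9.568×10^-4 Ω
V = IR = 181 × 9.568×10^-4 = 0.173 V

0.173 V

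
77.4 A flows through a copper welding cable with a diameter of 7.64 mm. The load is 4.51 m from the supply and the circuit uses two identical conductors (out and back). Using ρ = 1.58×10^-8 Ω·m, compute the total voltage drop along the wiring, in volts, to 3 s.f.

A = π(d/2)² = π(3.8200e-03 m)² = 4.584e-05 m²
Total conductor length (both ways) L = 2 × 4.51 = 9.02 m
R = ρL/A = (1.58×10^-8)(9.02)/(4.584e-05) = 0.003109 Ω
V = IR = 77.4 × 0.003109 = 0.241 V

0.241 V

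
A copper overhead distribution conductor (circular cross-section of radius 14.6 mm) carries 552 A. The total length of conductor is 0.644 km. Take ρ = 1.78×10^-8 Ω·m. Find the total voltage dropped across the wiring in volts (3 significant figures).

A = πr² = π(1.4600e-02 m)² = 6.697e-04 m²
R = ρL/A = (1.78×10^-8)(644)/(6.697e-04) = 0.01712 Ω
V = IR = 552 × 0.01712 = 9.45 V

9.45 V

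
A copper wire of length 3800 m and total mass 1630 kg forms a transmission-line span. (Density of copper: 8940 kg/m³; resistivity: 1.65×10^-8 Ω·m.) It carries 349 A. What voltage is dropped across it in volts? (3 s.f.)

456 V

A = m/(density·L) = 1630/(8940×3800) = 4.7981e-05 m²
R = ρL/A = (1.65×10^-8)(3800)/(4.7981e-05) = 1.307 Ω
V = IR = 349 × 1.307 = 456 V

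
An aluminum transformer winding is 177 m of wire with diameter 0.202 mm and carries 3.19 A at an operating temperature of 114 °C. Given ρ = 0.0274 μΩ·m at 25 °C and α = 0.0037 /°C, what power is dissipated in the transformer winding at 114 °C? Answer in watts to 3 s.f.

2050 W

ρ = 0.0274 μΩ·m = 2.74×10^-8 Ω·m
A = π(d/2)² = π(1.0100e-04 m)² = 3.205e-08 m²
R₍25₎ = ρL/A = (2.74×10^-8)(177)/(3.205e-08) = 151.3 Ω
R₍114₎ = R₍25₎(1 + αΔT) = 151.3 × (1 + 0.0037×89) = 201.2 Ω
P = I²R = (3.19)² × 201.2 = 2050 W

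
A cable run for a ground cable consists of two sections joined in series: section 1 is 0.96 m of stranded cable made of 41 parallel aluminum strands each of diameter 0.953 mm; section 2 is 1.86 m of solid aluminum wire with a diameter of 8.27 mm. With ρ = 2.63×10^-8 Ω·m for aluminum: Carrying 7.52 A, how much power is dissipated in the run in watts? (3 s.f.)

0.100 W

Section 1: A_strand = π(4.7650e-04)² = 7.133e-07 m²; R₁ = ρL/(N·A_s) = (2.63×10^-8)(0.96)/(41×7.133e-07) = 8.633×10^-4 Ω
Section 2: A = π(d/2)² = π(4.1350e-03 m)² = 5.372e-05 m²
R₂ = (2.63×10^-8)(1.86)/(5.372e-05) = 9.107×10^-4 Ω
R = R₁ + R₂ = 0.001774 Ω
P = I²R = (7.52)² × 0.001774 = 0.100 W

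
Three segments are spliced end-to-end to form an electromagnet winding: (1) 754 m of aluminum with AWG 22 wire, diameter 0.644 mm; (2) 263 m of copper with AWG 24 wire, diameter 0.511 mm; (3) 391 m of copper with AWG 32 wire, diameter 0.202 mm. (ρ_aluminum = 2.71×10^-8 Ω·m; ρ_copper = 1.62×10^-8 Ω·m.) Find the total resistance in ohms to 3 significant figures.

Seg 1: A = π(0.644/2 mm)² = π(3.2200e-04 m)² = 3.257e-07 m²
R_1 = (2.71×10^-8)(754)/(3.257e-07) = 62.73 Ω
Seg 2: A = π(0.511/2 mm)² = π(2.5550e-04 m)² = 2.051e-07 m²
R_2 = (1.62×10^-8)(263)/(2.051e-07) = 20.77 Ω
Seg 3: A = π(0.202/2 mm)² = π(1.0100e-04 m)² = 3.205e-08 m²
R_3 = (1.62×10^-8)(391)/(3.205e-08) = 197.7 Ω
R_total = R_1 + R_2 + R_3 = 281 Ω

281 Ω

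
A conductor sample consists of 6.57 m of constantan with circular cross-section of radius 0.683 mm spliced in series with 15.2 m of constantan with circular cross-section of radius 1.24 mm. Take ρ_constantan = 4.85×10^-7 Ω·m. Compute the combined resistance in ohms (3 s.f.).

3.70 Ω

Segment 1: A = πr² = π(6.8300e-04 m)² = 1.466e-06 m²
R₁ = ρL/A = (4.85×10^-7)(6.57)/(1.466e-06) = 2.174 Ω
Segment 2: A = πr² = π(1.2400e-03 m)² = 4.831e-06 m²
R₂ = (4.85×10^-7)(15.2)/(4.831e-06) = 1.526 Ω
R = R₁ + R₂ = 3.70 Ω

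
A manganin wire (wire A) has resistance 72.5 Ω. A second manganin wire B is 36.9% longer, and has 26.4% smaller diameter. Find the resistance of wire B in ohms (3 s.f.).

R ∝ L/d², so R_B/R_A = (1 + 36.9/100) × (1 − 26.4/100)⁻²
= 1.369 × 1.846 = 2.527
R_B = 2.527 × 72.5 = 183 Ω

183 Ω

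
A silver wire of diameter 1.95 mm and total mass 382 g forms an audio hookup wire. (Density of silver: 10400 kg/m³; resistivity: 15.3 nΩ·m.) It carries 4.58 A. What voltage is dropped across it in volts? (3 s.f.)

ρ = 15.3 nΩ·m = 1.53×10^-8 Ω·m
A = π(d/2)² = π(9.7500e-04 m)² = 2.9865e-06 m²
L = m/(density·A) = 0.382/(10400×2.9865e-06) = 12.3 m
R = ρL/A = (1.53×10^-8)(12.3)/(2.9865e-06) = 0.06301 Ω
V = IR = 4.58 × 0.06301 = 0.289 V

0.289 V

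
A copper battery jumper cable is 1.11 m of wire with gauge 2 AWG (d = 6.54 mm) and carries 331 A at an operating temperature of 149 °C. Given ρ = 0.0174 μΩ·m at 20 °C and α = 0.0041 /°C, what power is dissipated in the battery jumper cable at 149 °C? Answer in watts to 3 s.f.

96.3 W

ρ = 0.0174 μΩ·m = 1.74×10^-8 Ω·m
A = π(6.54/2 mm)² = π(3.2700e-03 m)² = 3.359e-05 m²
R₍20₎ = ρL/A = (1.74×10^-8)(1.11)/(3.359e-05) = 5.749×10^-4 Ω
R₍149₎ = R₍20₎(1 + αΔT) = 5.749×10^-4 × (1 + 0.0041×129) = 8.790×10^-4 Ω
P = I²R = (331)² × 8.790×10^-4 = 96.3 W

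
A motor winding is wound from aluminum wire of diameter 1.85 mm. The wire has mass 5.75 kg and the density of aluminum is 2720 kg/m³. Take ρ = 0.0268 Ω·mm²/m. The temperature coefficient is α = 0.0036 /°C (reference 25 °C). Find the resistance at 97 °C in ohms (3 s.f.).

ρ = 0.0268 Ω·mm²/m = 2.68×10^-8 Ω·m
A = π(d/2)² = π(9.2500e-04 m)² = 2.6880e-06 m²
L = m/(density·A) = 5.75/(2720×2.6880e-06) = 786.4 m
R = ρL/A = (2.68×10^-8)(786.4)/(2.6880e-06) = 7.841 Ω
R(97 °C) = 7.841 × (1 + 0.0036×72) = 9.87 Ω

9.87 Ω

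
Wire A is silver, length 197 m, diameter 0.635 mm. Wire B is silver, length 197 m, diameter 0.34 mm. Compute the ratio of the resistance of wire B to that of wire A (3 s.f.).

3.49

R ∝ ρL/d², so R_B/R_A = (d_A/d_B)²
= (0.635/0.34)² = 3.49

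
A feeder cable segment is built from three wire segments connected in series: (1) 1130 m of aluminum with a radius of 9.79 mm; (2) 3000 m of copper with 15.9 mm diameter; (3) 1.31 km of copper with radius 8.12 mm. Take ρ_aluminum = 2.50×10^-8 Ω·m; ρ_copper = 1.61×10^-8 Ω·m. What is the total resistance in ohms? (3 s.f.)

Seg 1: A = πr² = π(9.7900e-03 m)² = 3.011e-04 m²
R_1 = (2.50×10^-8)(1130)/(3.011e-04) = 0.09382 Ω
Seg 2: A = π(d/2)² = π(7.9500e-03 m)² = 1.986e-04 m²
R_2 = (1.61×10^-8)(3000)/(1.986e-04) = 0.2433 Ω
Seg 3: A = πr² = π(8.1200e-03 m)² = 2.071e-04 m²
R_3 = (1.61×10^-8)(1310)/(2.071e-04) = 0.1018 Ω
R_total = R_1 + R_2 + R_3 = 0.439 Ω

0.439 Ω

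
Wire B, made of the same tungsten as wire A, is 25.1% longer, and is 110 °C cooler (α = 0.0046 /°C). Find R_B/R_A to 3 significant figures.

R ∝ ρL/d² with ρ ∝ (1+αΔT), so R_B/R_A = (1 + 25.1/100) × (1 − 0.0046×110)
= 1.251 × 0.494 = 0.618

0.618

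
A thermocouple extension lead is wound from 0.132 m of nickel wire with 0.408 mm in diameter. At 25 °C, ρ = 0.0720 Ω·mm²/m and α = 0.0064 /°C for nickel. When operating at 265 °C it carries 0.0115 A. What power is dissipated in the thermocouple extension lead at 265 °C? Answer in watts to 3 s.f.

2.44×10^-5 W

ρ = 0.0720 Ω·mm²/m = 7.20×10^-8 Ω·m
A = π(d/2)² = π(2.0400e-04 m)² = 1.307e-07 m²
R₍25₎ = ρL/A = (7.20×10^-8)(0.132)/(1.307e-07) = 0.07269 Ω
R₍265₎ = R₍25₎(1 + αΔT) = 0.07269 × (1 + 0.0064×240) = 0.1844 Ω
P = I²R = (0.0115)² × 0.1844 = 2.44×10^-5 W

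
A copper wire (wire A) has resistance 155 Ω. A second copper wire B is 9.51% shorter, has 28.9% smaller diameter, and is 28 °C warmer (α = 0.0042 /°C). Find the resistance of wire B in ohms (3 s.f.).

310 Ω

R ∝ ρL/d² with ρ ∝ (1+αΔT), so R_B/R_A = (1 − 9.51/100) × (1 − 28.9/100)⁻² × (1 + 0.0042×28)
= 0.9049 × 1.978 × 1.118 = 2.001
R_B = 2.001 × 155 = 310 Ω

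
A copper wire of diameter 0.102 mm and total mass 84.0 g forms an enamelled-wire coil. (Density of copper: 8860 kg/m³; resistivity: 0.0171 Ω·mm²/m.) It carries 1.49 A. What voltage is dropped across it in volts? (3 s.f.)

3620 V

ρ = 0.0171 Ω·mm²/m = 1.71×10^-8 Ω·m
A = π(d/2)² = π(5.1000e-05 m)² = 8.1713e-09 m²
L = m/(density·A) = 0.084/(8860×8.1713e-09) = 1160 m
R = ρL/A = (1.71×10^-8)(1160)/(8.1713e-09) = 2428 Ω
V = IR = 1.49 × 2428 = 3620 V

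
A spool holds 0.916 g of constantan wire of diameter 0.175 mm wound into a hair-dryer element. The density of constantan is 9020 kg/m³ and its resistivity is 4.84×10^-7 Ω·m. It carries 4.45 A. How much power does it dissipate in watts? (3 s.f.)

1680 W

A = π(d/2)² = π(8.7500e-05 m)² = 2.4053e-08 m²
L = m/(density·A) = 9.160×10^-4/(9020×2.4053e-08) = 4.222 m
R = ρL/A = (4.84×10^-7)(4.222)/(2.4053e-08) = 84.96 Ω
P = I²R = (4.45)² × 84.96 = 1680 W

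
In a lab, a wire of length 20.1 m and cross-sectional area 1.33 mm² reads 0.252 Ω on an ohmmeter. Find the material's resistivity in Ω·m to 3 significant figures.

1.67×10^-8 Ω·m

A = 1.33 mm² = 1.330e-06 m²
ρ = RA/L = (0.252)(1.330e-06)/(20.1) = 1.67×10^-8 Ω·m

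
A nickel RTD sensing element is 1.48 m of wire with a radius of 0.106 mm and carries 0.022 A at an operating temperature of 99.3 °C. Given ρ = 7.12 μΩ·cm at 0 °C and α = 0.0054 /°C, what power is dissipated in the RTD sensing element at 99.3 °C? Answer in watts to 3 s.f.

0.00222 W

ρ = 7.12 μΩ·cm = 7.12×10^-8 Ω·m
A = πr² = π(1.0600e-04 m)² = 3.530e-08 m²
R₍0₎ = ρL/A = (7.12×10^-8)(1.48)/(3.530e-08) = 2.985 Ω
R₍99.3₎ = R₍0₎(1 + αΔT) = 2.985 × (1 + 0.0054×99.3) = 4.586 Ω
P = I²R = (0.022)² × 4.586 = 0.00222 W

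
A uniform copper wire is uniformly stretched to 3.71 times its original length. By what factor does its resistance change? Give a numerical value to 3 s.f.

Volume constant ⇒ A' = A/k with k = 3.71. R' = ρ(kL)/(A/k) = k²R.
Factor = 13.8

13.8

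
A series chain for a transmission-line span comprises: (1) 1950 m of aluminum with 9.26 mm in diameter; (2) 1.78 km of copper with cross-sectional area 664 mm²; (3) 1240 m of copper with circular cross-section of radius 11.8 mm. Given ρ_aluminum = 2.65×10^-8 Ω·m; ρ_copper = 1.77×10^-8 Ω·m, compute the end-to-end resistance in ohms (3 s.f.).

Seg 1: A = π(d/2)² = π(4.6300e-03 m)² = 6.735e-05 m²
R_1 = (2.65×10^-8)(1950)/(6.735e-05) = 0.7673 Ω
Seg 2: A = 664 mm² = 6.640e-04 m²
R_2 = (1.77×10^-8)(1780)/(6.640e-04) = 0.04745 Ω
Seg 3: A = πr² = π(1.1800e-02 m)² = 4.374e-04 m²
R_3 = (1.77×10^-8)(1240)/(4.374e-04) = 0.05017 Ω
R_total = R_1 + R_2 + R_3 = 0.865 Ω

0.865 Ω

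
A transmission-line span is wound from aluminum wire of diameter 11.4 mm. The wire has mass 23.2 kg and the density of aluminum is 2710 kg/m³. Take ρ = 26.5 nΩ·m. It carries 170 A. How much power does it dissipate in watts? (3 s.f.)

ρ = 26.5 nΩ·m = 2.65×10^-8 Ω·m
A = π(d/2)² = π(5.7000e-03 m)² = 1.0207e-04 m²
L = m/(density·A) = 23.2/(2710×1.0207e-04) = 83.87 m
R = ρL/A = (2.65×10^-8)(83.87)/(1.0207e-04) = 0.02178 Ω
P = I²R = (170)² × 0.02178 = 629 W

629 W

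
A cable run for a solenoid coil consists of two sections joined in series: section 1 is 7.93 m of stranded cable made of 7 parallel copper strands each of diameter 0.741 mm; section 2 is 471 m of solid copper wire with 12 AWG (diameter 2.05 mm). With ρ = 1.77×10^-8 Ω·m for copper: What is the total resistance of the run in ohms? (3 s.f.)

2.57 Ω

Section 1: A_strand = π(3.7050e-04)² = 4.312e-07 m²; R₁ = ρL/(N·A_s) = (1.77×10^-8)(7.93)/(7×4.312e-07) = 0.0465 Ω
Section 2: A = π(2.05/2 mm)² = π(1.0250e-03 m)² = 3.301e-06 m²
R₂ = (1.77×10^-8)(471)/(3.301e-06) = 2.526 Ω
R = R₁ + R₂ = 2.57 Ω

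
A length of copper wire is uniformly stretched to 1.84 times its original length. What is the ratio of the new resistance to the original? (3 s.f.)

Volume constant ⇒ A' = A/k with k = 1.84. R' = ρ(kL)/(A/k) = k²R.
Factor = 3.39

3.39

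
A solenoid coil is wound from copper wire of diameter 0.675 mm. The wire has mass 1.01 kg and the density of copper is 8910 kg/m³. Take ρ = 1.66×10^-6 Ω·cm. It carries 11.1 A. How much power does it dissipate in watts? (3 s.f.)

1810 W

ρ = 1.66×10^-6 Ω·cm = 1.66×10^-8 Ω·m
A = π(d/2)² = π(3.3750e-04 m)² = 3.5785e-07 m²
L = m/(density·A) = 1.01/(8910×3.5785e-07) = 316.8 m
R = ρL/A = (1.66×10^-8)(316.8)/(3.5785e-07) = 14.69 Ω
P = I²R = (11.1)² × 14.69 = 1810 W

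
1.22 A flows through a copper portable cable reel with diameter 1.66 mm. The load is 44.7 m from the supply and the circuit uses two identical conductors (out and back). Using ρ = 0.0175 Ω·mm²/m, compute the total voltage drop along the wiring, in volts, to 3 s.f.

ρ = 0.0175 Ω·mm²/m = 1.75×10^-8 Ω·m
A = π(d/2)² = π(8.3000e-04 m)² = 2.164e-06 m²
Total conductor length (both ways) L = 2 × 44.7 = 89.4 m
R = ρL/A = (1.75×10^-8)(89.4)/(2.164e-06) = 0.7229 Ω
V = IR = 1.22 × 0.7229 = 0.882 V

0.882 V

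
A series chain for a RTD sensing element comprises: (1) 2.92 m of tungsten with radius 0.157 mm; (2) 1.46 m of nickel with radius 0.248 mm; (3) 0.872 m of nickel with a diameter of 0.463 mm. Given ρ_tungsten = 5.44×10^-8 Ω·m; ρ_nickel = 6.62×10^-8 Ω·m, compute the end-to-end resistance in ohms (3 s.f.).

2.89 Ω

Seg 1: A = πr² = π(1.5700e-04 m)² = 7.744e-08 m²
R_1 = (5.44×10^-8)(2.92)/(7.744e-08) = 2.051 Ω
Seg 2: A = πr² = π(2.4800e-04 m)² = 1.932e-07 m²
R_2 = (6.62×10^-8)(1.46)/(1.932e-07) = 0.5002 Ω
Seg 3: A = π(d/2)² = π(2.3150e-04 m)² = 1.684e-07 m²
R_3 = (6.62×10^-8)(0.872)/(1.684e-07) = 0.3429 Ω
R_total = R_1 + R_2 + R_3 = 2.89 Ω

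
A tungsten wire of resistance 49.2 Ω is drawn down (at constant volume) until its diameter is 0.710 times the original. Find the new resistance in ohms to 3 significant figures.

194 Ω

Volume constant ⇒ L' = L/r² with r = 0.71. R' = ρL'/A' = ρ(L/r²)/(πr²d₀²/4) = R/r⁴.
R' = 3.935 × 49.2 = 194 Ω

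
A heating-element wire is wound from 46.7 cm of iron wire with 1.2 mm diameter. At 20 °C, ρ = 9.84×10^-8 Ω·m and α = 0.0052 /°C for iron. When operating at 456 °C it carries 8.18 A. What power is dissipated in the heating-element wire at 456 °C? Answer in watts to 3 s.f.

8.88 W

A = π(d/2)² = π(6.0000e-04 m)² = 1.131e-06 m²
R₍20₎ = ρL/A = (9.84×10^-8)(0.467)/(1.131e-06) = 0.04063 Ω
R₍456₎ = R₍20₎(1 + αΔT) = 0.04063 × (1 + 0.0052×436) = 0.1328 Ω
P = I²R = (8.18)² × 0.1328 = 8.88 W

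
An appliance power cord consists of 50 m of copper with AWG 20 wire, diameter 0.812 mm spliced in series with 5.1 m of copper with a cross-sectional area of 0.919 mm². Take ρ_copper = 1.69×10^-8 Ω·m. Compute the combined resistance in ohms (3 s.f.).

Segment 1: A = π(0.812/2 mm)² = π(4.0600e-04 m)² = 5.178e-07 m²
R₁ = ρL/A = (1.69×10^-8)(50)/(5.178e-07) = 1.632 Ω
Segment 2: A = 0.919 mm² = 9.190e-07 m²
R₂ = (1.69×10^-8)(5.1)/(9.190e-07) = 0.09379 Ω
R = R₁ + R₂ = 1.73 Ω

1.73 Ω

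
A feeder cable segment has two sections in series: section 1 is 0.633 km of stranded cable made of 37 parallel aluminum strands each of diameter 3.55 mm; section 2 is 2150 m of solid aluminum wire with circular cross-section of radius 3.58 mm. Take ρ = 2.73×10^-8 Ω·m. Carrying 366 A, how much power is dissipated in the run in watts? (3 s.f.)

2.02×10^5 W

Section 1: A_strand = π(1.7750e-03)² = 9.898e-06 m²; R₁ = ρL/(N·A_s) = (2.73×10^-8)(633)/(37×9.898e-06) = 0.04719 Ω
Section 2: A = πr² = π(3.5800e-03 m)² = 4.026e-05 m²
R₂ = (2.73×10^-8)(2150)/(4.026e-05) = 1.458 Ω
R = R₁ + R₂ = 1.505 Ω
P = I²R = (366)² × 1.505 = 2.02×10^5 W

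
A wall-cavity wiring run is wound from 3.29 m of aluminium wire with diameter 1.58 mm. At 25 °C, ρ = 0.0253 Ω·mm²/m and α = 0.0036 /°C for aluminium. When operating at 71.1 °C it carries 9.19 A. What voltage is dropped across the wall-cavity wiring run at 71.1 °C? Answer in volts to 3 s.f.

ρ = 0.0253 Ω·mm²/m = 2.53×10^-8 Ω·m
A = π(d/2)² = π(7.9000e-04 m)² = 1.961e-06 m²
R₍25₎ = ρL/A = (2.53×10^-8)(3.29)/(1.961e-06) = 0.04245 Ω
R₍71.1₎ = R₍25₎(1 + αΔT) = 0.04245 × (1 + 0.0036×46.1) = 0.0495 Ω
V = IR = 9.19 × 0.0495 = 0.455 V

0.455 V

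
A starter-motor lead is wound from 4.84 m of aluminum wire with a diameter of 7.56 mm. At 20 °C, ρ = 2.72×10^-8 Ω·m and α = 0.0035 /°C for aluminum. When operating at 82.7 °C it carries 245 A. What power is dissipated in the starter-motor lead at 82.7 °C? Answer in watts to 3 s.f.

215 W

A = π(d/2)² = π(3.7800e-03 m)² = 4.489e-05 m²
R₍20₎ = ρL/A = (2.72×10^-8)(4.84)/(4.489e-05) = 0.002933 Ω
R₍82.7₎ = R₍20₎(1 + αΔT) = 0.002933 × (1 + 0.0035×62.7) = 0.003576 Ω
P = I²R = (245)² × 0.003576 = 215 W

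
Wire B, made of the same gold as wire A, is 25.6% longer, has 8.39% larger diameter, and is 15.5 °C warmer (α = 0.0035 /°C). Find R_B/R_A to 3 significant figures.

1.13

R ∝ ρL/d² with ρ ∝ (1+αΔT), so R_B/R_A = (1 + 25.6/100) × (1 + 8.39/100)⁻² × (1 + 0.0035×15.5)
= 1.256 × 0.8512 × 1.054 = 1.13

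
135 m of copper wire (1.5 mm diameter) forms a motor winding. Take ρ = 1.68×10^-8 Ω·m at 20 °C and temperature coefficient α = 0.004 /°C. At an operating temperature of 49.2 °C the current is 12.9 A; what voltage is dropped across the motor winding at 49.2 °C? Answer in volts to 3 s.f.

18.5 V

A = π(d/2)² = π(7.5000e-04 m)² = 1.767e-06 m²
R₍20₎ = ρL/A = (1.68×10^-8)(135)/(1.767e-06) = 1.283 Ω
R₍49.2₎ = R₍20₎(1 + αΔT) = 1.283 × (1 + 0.004×29.2) = 1.433 Ω
V = IR = 12.9 × 1.433 = 18.5 V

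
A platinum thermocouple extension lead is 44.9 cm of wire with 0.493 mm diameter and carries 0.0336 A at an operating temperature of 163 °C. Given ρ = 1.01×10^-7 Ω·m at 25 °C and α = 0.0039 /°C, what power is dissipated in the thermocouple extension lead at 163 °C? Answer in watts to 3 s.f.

4.13×10^-4 W

A = π(d/2)² = π(2.4650e-04 m)² = 1.909e-07 m²
R₍25₎ = ρL/A = (1.01×10^-7)(0.449)/(1.909e-07) = 0.2376 Ω
R₍163₎ = R₍25₎(1 + αΔT) = 0.2376 × (1 + 0.0039×138) = 0.3654 Ω
P = I²R = (0.0336)² × 0.3654 = 4.13×10^-4 W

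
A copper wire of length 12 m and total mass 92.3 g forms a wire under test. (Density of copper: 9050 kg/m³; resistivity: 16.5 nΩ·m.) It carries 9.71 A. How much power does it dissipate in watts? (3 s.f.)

22.0 W

ρ = 16.5 nΩ·m = 1.65×10^-8 Ω·m
A = m/(density·L) = 0.0923/(9050×12) = 8.4991e-07 m²
R = ρL/A = (1.65×10^-8)(12)/(8.4991e-07) = 0.233 Ω
P = I²R = (9.71)² × 0.233 = 22.0 W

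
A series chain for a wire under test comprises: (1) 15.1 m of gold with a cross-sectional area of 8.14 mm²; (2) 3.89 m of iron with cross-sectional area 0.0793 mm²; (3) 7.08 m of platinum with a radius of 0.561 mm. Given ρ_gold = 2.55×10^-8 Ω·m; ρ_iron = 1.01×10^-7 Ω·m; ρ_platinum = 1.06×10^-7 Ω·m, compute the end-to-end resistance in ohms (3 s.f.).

5.76 Ω

Seg 1: A = 8.14 mm² = 8.140e-06 m²
R_1 = (2.55×10^-8)(15.1)/(8.140e-06) = 0.0473 Ω
Seg 2: A = 0.0793 mm² = 7.930e-08 m²
R_2 = (1.01×10^-7)(3.89)/(7.930e-08) = 4.954 Ω
Seg 3: A = πr² = π(5.6100e-04 m)² = 9.887e-07 m²
R_3 = (1.06×10^-7)(7.08)/(9.887e-07) = 0.759 Ω
R_total = R_1 + R_2 + R_3 = 5.76 Ω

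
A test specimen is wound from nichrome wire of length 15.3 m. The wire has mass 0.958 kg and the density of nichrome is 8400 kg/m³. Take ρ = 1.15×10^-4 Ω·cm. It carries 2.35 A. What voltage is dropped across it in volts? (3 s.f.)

ρ = 1.15×10^-4 Ω·cm = 1.15×10^-6 Ω·m
A = m/(density·L) = 0.958/(8400×15.3) = 7.4541e-06 m²
R = ρL/A = (1.15×10^-6)(15.3)/(7.4541e-06) = 2.36 Ω
V = IR = 2.35 × 2.36 = 5.55 V

5.55 V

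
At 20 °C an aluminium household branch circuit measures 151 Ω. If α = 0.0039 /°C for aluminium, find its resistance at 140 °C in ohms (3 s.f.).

ΔT = 140 − 20 = 120 °C
R = R₀(1 + αΔT) = 151 × (1 + 0.0039×120) = 151 × 1.468 = 222 Ω

222 Ω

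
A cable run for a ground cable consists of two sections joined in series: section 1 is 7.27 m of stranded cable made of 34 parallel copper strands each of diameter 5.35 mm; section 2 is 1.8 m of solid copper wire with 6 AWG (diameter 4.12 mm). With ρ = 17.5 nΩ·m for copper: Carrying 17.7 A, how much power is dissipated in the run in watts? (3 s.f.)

ρ = 17.5 nΩ·m = 1.75×10^-8 Ω·m
Section 1: A_strand = π(2.6750e-03)² = 2.248e-05 m²; R₁ = ρL/(N·A_s) = (1.75×10^-8)(7.27)/(34×2.248e-05) = 1.665×10^-4 Ω
Section 2: A = π(4.12/2 mm)² = π(2.0600e-03 m)² = 1.333e-05 m²
R₂ = (1.75×10^-8)(1.8)/(1.333e-05) = 0.002363 Ω
R = R₁ + R₂ = 0.002529 Ω
P = I²R = (17.7)² × 0.002529 = 0.792 W

0.792 W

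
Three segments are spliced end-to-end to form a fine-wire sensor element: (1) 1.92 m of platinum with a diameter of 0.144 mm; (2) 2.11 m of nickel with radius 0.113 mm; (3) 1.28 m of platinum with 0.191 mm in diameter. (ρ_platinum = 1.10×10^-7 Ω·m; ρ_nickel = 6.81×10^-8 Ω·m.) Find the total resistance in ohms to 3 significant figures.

Seg 1: A = π(d/2)² = π(7.2000e-05 m)² = 1.629e-08 m²
R_1 = (1.10×10^-7)(1.92)/(1.629e-08) = 12.97 Ω
Seg 2: A = πr² = π(1.1300e-04 m)² = 4.011e-08 m²
R_2 = (6.81×10^-8)(2.11)/(4.011e-08) = 3.582 Ω
Seg 3: A = π(d/2)² = π(9.5500e-05 m)² = 2.865e-08 m²
R_3 = (1.10×10^-7)(1.28)/(2.865e-08) = 4.914 Ω
R_total = R_1 + R_2 + R_3 = 21.5 Ω

21.5 Ω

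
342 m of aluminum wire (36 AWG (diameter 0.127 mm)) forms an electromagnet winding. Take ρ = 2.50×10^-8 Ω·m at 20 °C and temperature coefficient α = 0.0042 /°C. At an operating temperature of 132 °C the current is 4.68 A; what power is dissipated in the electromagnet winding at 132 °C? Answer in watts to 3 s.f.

21700 W

A = π(0.127/2 mm)² = π(6.3500e-05 m)² = 1.267e-08 m²
R₍20₎ = ρL/A = (2.50×10^-8)(342)/(1.267e-08) = 674.9 Ω
R₍132₎ = R₍20₎(1 + αΔT) = 674.9 × (1 + 0.0042×112) = 992.4 Ω
P = I²R = (4.68)² × 992.4 = 21700 W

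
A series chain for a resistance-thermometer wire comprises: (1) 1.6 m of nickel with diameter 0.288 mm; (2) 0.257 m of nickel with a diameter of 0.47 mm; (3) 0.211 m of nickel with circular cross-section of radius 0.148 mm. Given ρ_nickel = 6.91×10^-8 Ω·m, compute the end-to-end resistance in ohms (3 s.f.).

Seg 1: A = π(d/2)² = π(1.4400e-04 m)² = 6.514e-08 m²
R_1 = (6.91×10^-8)(1.6)/(6.514e-08) = 1.697 Ω
Seg 2: A = π(d/2)² = π(2.3500e-04 m)² = 1.735e-07 m²
R_2 = (6.91×10^-8)(0.257)/(1.735e-07) = 0.1024 Ω
Seg 3: A = πr² = π(1.4800e-04 m)² = 6.881e-08 m²
R_3 = (6.91×10^-8)(0.211)/(6.881e-08) = 0.2119 Ω
R_total = R_1 + R_2 + R_3 = 2.01 Ω

2.01 Ω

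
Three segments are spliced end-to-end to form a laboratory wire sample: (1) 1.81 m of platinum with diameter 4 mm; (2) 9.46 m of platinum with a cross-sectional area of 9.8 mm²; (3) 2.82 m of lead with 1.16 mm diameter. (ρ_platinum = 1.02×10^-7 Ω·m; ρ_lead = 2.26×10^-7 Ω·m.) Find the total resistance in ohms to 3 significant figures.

0.716 Ω

Seg 1: A = π(d/2)² = π(2.0000e-03 m)² = 1.257e-05 m²
R_1 = (1.02×10^-7)(1.81)/(1.257e-05) = 0.01469 Ω
Seg 2: A = 9.8 mm² = 9.800e-06 m²
R_2 = (1.02×10^-7)(9.46)/(9.800e-06) = 0.09846 Ω
Seg 3: A = π(d/2)² = π(5.8000e-04 m)² = 1.057e-06 m²
R_3 = (2.26×10^-7)(2.82)/(1.057e-06) = 0.603 Ω
R_total = R_1 + R_2 + R_3 = 0.716 Ω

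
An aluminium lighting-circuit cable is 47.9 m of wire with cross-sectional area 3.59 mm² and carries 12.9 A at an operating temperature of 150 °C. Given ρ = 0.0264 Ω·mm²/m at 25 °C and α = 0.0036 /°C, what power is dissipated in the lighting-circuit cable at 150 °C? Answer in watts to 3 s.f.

ρ = 0.0264 Ω·mm²/m = 2.64×10^-8 Ω·m
A = 3.59 mm² = 3.590e-06 m²
R₍25₎ = ρL/A = (2.64×10^-8)(47.9)/(3.590e-06) = 0.3522 Ω
R₍150₎ = R₍25₎(1 + αΔT) = 0.3522 × (1 + 0.0036×125) = 0.5108 Ω
P = I²R = (12.9)² × 0.5108 = 85.0 W

85.0 W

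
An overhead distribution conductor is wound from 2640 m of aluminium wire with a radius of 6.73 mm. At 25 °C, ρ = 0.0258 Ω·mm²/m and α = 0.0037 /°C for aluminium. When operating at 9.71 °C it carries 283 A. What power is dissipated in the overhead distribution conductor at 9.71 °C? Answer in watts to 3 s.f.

36200 W

ρ = 0.0258 Ω·mm²/m = 2.58×10^-8 Ω·m
A = πr² = π(6.7300e-03 m)² = 1.423e-04 m²
R₍25₎ = ρL/A = (2.58×10^-8)(2640)/(1.423e-04) = 0.4787 Ω
R₍9.71₎ = R₍25₎(1 + αΔT) = 0.4787 × (1 + 0.0037×-15.3) = 0.4516 Ω
P = I²R = (283)² × 0.4516 = 36200 W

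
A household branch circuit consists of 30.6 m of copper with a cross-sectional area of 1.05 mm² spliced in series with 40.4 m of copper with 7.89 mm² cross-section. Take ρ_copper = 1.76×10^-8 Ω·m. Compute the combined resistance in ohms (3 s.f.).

0.603 Ω

Segment 1: A = 1.05 mm² = 1.050e-06 m²
R₁ = ρL/A = (1.76×10^-8)(30.6)/(1.050e-06) = 0.5129 Ω
Segment 2: A = 7.89 mm² = 7.890e-06 m²
R₂ = (1.76×10^-8)(40.4)/(7.890e-06) = 0.09012 Ω
R = R₁ + R₂ = 0.603 Ω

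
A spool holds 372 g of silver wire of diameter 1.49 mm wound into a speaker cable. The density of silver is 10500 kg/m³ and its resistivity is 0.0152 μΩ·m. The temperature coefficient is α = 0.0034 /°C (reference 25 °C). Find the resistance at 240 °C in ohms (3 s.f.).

0.307 Ω

ρ = 0.0152 μΩ·m = 1.52×10^-8 Ω·m
A = π(d/2)² = π(7.4500e-04 m)² = 1.7437e-06 m²
L = m/(density·A) = 0.372/(10500×1.7437e-06) = 20.32 m
R = ρL/A = (1.52×10^-8)(20.32)/(1.7437e-06) = 0.1771 Ω
R(240 °C) = 0.1771 × (1 + 0.0034×215) = 0.307 Ω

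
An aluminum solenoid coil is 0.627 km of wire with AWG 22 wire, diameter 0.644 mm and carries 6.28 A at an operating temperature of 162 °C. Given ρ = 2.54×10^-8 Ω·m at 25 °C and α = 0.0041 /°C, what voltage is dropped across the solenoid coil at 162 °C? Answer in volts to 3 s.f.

480 V

A = π(0.644/2 mm)² = π(3.2200e-04 m)² = 3.257e-07 m²
R₍25₎ = ρL/A = (2.54×10^-8)(627)/(3.257e-07) = 48.89 Ω
R₍162₎ = R₍25₎(1 + αΔT) = 48.89 × (1 + 0.0041×137) = 76.35 Ω
V = IR = 6.28 × 76.35 = 480 V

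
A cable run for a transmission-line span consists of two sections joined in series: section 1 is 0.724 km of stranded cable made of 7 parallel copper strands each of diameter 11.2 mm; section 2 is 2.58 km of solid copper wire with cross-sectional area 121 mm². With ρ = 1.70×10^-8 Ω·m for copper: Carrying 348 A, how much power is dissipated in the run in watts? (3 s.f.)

46100 W

Section 1: A_strand = π(5.6000e-03)² = 9.852e-05 m²; R₁ = ρL/(N·A_s) = (1.70×10^-8)(724)/(7×9.852e-05) = 0.01785 Ω
Section 2: A = 121 mm² = 1.210e-04 m²
R₂ = (1.70×10^-8)(2580)/(1.210e-04) = 0.3625 Ω
R = R₁ + R₂ = 0.3803 Ω
P = I²R = (348)² × 0.3803 = 46100 W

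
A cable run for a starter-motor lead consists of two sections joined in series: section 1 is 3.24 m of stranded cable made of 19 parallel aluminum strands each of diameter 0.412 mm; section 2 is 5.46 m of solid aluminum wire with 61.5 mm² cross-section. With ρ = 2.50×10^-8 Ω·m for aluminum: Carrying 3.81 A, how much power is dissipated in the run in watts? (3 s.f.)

0.496 W

Section 1: A_strand = π(2.0600e-04)² = 1.333e-07 m²; R₁ = ρL/(N·A_s) = (2.50×10^-8)(3.24)/(19×1.333e-07) = 0.03198 Ω
Section 2: A = 61.5 mm² = 6.150e-05 m²
R₂ = (2.50×10^-8)(5.46)/(6.150e-05) = 0.00222 Ω
R = R₁ + R₂ = 0.0342 Ω
P = I²R = (3.81)² × 0.0342 = 0.496 W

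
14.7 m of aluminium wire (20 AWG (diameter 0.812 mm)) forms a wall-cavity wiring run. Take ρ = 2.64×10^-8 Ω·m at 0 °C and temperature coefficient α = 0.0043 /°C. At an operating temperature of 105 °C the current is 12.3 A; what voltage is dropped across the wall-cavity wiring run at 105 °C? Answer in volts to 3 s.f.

13.4 V

A = π(0.812/2 mm)² = π(4.0600e-04 m)² = 5.178e-07 m²
R₍0₎ = ρL/A = (2.64×10^-8)(14.7)/(5.178e-07) = 0.7494 Ω
R₍105₎ = R₍0₎(1 + αΔT) = 0.7494 × (1 + 0.0043×105) = 1.088 Ω
V = IR = 12.3 × 1.088 = 13.4 V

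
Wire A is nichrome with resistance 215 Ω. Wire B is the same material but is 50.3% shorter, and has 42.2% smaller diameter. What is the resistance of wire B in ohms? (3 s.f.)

320 Ω

R ∝ L/d², so R_B/R_A = (1 − 50.3/100) × (1 − 42.2/100)⁻²
= 0.497 × 2.993 = 1.488
R_B = 1.488 × 215 = 320 Ω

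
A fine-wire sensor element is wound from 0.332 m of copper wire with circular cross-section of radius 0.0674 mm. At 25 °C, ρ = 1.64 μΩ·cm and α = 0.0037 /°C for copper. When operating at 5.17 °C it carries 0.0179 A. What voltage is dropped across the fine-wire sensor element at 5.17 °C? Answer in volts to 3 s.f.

ρ = 1.64 μΩ·cm = 1.64×10^-8 Ω·m
A = πr² = π(6.7400e-05 m)² = 1.427e-08 m²
R₍25₎ = ρL/A = (1.64×10^-8)(0.332)/(1.427e-08) = 0.3815 Ω
R₍5.17₎ = R₍25₎(1 + αΔT) = 0.3815 × (1 + 0.0037×-19.8) = 0.3535 Ω
V = IR = 0.0179 × 0.3535 = 0.00633 V

0.00633 V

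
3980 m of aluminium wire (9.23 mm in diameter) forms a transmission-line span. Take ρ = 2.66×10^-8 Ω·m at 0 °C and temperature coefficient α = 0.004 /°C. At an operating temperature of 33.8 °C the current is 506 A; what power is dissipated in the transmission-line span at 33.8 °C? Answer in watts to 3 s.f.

4.60×10^5 W

A = π(d/2)² = π(4.6150e-03 m)² = 6.691e-05 m²
R₍0₎ = ρL/A = (2.66×10^-8)(3980)/(6.691e-05) = 1.582 Ω
R₍33.8₎ = R₍0₎(1 + αΔT) = 1.582 × (1 + 0.004×33.8) = 1.796 Ω
P = I²R = (506)² × 1.796 = 4.60×10^5 W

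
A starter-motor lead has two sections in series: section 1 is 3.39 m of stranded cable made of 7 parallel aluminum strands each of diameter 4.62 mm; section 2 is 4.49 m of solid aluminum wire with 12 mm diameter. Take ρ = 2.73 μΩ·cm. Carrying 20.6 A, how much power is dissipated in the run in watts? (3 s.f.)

ρ = 2.73 μΩ·cm = 2.73×10^-8 Ω·m
Section 1: A_strand = π(2.3100e-03)² = 1.676e-05 m²; R₁ = ρL/(N·A_s) = (2.73×10^-8)(3.39)/(7×1.676e-05) = 7.887×10^-4 Ω
Section 2: A = π(d/2)² = π(6.0000e-03 m)² = 1.131e-04 m²
R₂ = (2.73×10^-8)(4.49)/(1.131e-04) = 0.001084 Ω
R = R₁ + R₂ = 0.001872 Ω
P = I²R = (20.6)² × 0.001872 = 0.795 W

0.795 W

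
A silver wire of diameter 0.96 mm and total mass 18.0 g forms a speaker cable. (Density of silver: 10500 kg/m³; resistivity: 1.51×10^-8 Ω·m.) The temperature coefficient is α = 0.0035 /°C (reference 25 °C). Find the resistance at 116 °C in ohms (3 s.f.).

0.0651 Ω

A = π(d/2)² = π(4.8000e-04 m)² = 7.2382e-07 m²
L = m/(density·A) = 0.018/(10500×7.2382e-07) = 2.368 m
R = ρL/A = (1.51×10^-8)(2.368)/(7.2382e-07) = 0.04941 Ω
R(116 °C) = 0.04941 × (1 + 0.0035×91) = 0.0651 Ω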